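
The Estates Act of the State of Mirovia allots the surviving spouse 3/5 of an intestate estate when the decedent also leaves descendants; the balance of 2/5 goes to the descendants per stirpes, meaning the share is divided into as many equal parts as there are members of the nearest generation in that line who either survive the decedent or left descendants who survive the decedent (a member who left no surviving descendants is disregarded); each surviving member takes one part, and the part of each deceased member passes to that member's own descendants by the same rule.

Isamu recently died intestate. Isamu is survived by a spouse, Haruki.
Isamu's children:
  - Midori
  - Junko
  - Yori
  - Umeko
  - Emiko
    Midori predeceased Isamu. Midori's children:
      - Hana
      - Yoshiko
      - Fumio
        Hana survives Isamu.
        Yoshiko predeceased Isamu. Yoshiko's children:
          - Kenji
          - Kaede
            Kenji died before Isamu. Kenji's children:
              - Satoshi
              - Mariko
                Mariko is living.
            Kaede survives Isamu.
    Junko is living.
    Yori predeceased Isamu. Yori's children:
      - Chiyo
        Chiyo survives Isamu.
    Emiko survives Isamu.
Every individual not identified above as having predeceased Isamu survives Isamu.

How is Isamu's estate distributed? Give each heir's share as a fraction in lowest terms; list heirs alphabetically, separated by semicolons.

Chiyo 2/25; Emiko 2/25; Fumio 2/75; Hana 2/75; Haruki 3/5; Junko 2/25; Kaede 1/75; Mariko 1/150; Satoshi 1/150; Umeko 2/25

Haruki, as surviving spouse, takes 3/5.
The remaining 2/5 passes to Isamu's descendants per stirpes.
The 2/5 is divided into 5 equal shares of 2/25 among Midori, Junko, Yori, Umeko, Emiko.
Midori predeceased; the 2/25 allotted to Midori's branch passes to Midori's issue by representation.
The 2/25 is divided into 3 equal shares of 2/75 among Hana, Yoshiko, Fumio.
Hana is living and takes 2/75.
Yoshiko predeceased; the 2/75 allotted to Yoshiko's branch passes to Yoshiko's issue by representation.
The 2/75 is divided into 2 equal shares of 1/75 among Kenji, Kaede.
Kenji predeceased; the 1/75 allotted to Kenji's branch passes to Kenji's issue by representation.
The 1/75 is divided into 2 equal shares of 1/150 among Satoshi, Mariko.
Satoshi is living and takes 1/150.
Mariko is living and takes 1/150.
Kaede is living and takes 1/75.
Fumio is living and takes 2/75.
Junko is living and takes 2/25.
Yori predeceased; the 2/25 allotted to Yori's branch passes to Yori's issue by representation.
Chiyo is the sole taker at this level and receives the full 2/25.
Umeko is living and takes 2/25.
Emiko is living and takes 2/25.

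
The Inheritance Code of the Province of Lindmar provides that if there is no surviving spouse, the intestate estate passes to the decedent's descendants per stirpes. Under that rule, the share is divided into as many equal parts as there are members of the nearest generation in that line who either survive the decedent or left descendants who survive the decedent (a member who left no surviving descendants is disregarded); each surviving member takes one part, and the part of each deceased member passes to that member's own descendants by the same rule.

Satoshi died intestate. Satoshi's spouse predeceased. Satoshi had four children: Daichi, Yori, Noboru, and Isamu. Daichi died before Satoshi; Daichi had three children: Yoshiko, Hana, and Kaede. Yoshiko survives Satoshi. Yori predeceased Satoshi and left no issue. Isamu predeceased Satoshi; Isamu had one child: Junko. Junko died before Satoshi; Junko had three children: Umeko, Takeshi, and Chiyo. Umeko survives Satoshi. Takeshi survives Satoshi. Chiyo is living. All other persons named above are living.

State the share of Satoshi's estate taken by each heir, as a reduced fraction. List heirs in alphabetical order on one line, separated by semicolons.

Chiyo 1/9; Hana 1/9; Kaede 1/9; Noboru 1/3; Takeshi 1/9; Umeko 1/9; Yoshiko 1/9

There is no surviving spouse, so the entire estate passes to Satoshi's descendants per stirpes.
Yori left no surviving issue, so that branch lapses and is disregarded.
The estate is divided into 3 equal shares of 1/3 among Daichi, Noboru, Isamu.
Daichi predeceased; the 1/3 allotted to Daichi's branch passes to Daichi's issue by representation.
The 1/3 is divided into 3 equal shares of 1/9 among Yoshiko, Hana, Kaede.
Yoshiko is living and takes 1/9.
Hana is living and takes 1/9.
Kaede is living and takes 1/9.
Noboru is living and takes 1/3.
Isamu predeceased; the 1/3 allotted to Isamu's branch passes to Isamu's issue by representation.
Junko's line is the sole branch at this level, so the full 1/3 passes to Junko's issue by representation.
The 1/3 is divided into 3 equal shares of 1/9 among Umeko, Takeshi, Chiyo.
Umeko is living and takes 1/9.
Takeshi is living and takes 1/9.
Chiyo is living and takes 1/9.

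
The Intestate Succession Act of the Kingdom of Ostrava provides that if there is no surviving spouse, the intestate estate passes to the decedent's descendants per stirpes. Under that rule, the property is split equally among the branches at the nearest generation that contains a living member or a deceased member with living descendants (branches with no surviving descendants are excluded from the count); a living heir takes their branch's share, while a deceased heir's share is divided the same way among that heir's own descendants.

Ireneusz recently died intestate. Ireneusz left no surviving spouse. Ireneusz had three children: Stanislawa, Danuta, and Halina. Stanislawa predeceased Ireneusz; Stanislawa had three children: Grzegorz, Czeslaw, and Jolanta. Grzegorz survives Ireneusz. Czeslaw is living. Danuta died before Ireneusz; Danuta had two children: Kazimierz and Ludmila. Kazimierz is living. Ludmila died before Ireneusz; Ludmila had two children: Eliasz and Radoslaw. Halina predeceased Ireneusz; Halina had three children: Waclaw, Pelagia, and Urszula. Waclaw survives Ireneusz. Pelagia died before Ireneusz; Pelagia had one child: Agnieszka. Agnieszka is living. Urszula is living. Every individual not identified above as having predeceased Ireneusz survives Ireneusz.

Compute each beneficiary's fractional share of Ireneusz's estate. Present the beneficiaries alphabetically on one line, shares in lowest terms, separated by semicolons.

Agnieszka 1/9; Czeslaw 1/9; Eliasz 1/12; Grzegorz 1/9; Jolanta 1/9; Kazimierz 1/6; Radoslaw 1/12; Urszula 1/9; Waclaw 1/9

There is no surviving spouse, so the entire estate passes to Ireneusz's descendants per stirpes.
The estate is divided into 3 equal shares of 1/3 among Stanislawa, Danuta, Halina.
Stanislawa predeceased; the 1/3 allotted to Stanislawa's branch passes to Stanislawa's issue by representation.
The 1/3 is divided into 3 equal shares of 1/9 among Grzegorz, Czeslaw, Jolanta.
Grzegorz is living and takes 1/9.
Czeslaw is living and takes 1/9.
Jolanta is living and takes 1/9.
Danuta predeceased; the 1/3 allotted to Danuta's branch passes to Danuta's issue by representation.
The 1/3 is divided into 2 equal shares of 1/6 among Kazimierz, Ludmila.
Kazimierz is living and takes 1/6.
Ludmila predeceased; the 1/6 allotted to Ludmila's branch passes to Ludmila's issue by representation.
The 1/6 is divided into 2 equal shares of 1/12 among Eliasz, Radoslaw.
Eliasz is living and takes 1/12.
Radoslaw is living and takes 1/12.
Halina predeceased; the 1/3 allotted to Halina's branch passes to Halina's issue by representation.
The 1/3 is divided into 3 equal shares of 1/9 among Waclaw, Pelagia, Urszula.
Waclaw is living and takes 1/9.
Pelagia predeceased; the 1/9 allotted to Pelagia's branch passes to Pelagia's issue by representation.
Agnieszka is the sole taker at this level and receives the full 1/9.
Urszula is living and takes 1/9.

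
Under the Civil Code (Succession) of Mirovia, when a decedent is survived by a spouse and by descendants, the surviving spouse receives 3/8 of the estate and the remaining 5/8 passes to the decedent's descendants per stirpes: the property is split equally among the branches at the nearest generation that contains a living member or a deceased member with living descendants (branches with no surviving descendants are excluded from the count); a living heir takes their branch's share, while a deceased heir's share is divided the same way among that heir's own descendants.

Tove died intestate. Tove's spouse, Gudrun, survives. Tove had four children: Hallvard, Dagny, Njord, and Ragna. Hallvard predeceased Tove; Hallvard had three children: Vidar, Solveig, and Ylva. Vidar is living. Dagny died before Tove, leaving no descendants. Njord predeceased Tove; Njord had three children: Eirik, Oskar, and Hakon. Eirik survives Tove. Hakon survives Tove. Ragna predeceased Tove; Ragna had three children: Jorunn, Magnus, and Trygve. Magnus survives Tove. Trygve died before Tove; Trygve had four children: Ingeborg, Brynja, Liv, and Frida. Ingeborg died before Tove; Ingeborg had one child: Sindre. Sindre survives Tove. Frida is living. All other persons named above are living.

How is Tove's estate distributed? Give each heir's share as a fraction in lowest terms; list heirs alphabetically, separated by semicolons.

Gudrun, as surviving spouse, takes 3/8.
The remaining 5/8 passes to Tove's descendants per stirpes.
Dagny left no surviving issue, so that branch lapses and is disregarded.
The 5/8 is divided into 3 equal shares of 5/24 among Hallvard, Njord, Ragna.
Hallvard predeceased; the 5/24 allotted to Hallvard's branch passes to Hallvard's issue by representation.
The 5/24 is divided into 3 equal shares of 5/72 among Vidar, Solveig, Ylva.
Vidar is living and takes 5/72.
Solveig is living and takes 5/72.
Ylva is living and takes 5/72.
Njord predeceased; the 5/24 allotted to Njord's branch passes to Njord's issue by representation.
The 5/24 is divided into 3 equal shares of 5/72 among Eirik, Oskar, Hakon.
Eirik is living and takes 5/72.
Oskar is living and takes 5/72.
Hakon is living and takes 5/72.
Ragna predeceased; the 5/24 allotted to Ragna's branch passes to Ragna's issue by representation.
The 5/24 is divided into 3 equal shares of 5/72 among Jorunn, Magnus, Trygve.
Jorunn is living and takes 5/72.
Magnus is living and takes 5/72.
Trygve predeceased; the 5/72 allotted to Trygve's branch passes to Trygve's issue by representation.
The 5/72 is divided into 4 equal shares of 5/288 among Ingeborg, Brynja, Liv, Frida.
Ingeborg predeceased; the 5/288 allotted to Ingeborg's branch passes to Ingeborg's issue by representation.
Sindre is the sole taker at this level and receives the full 5/288.
Brynja is living and takes 5/288.
Liv is living and takes 5/288.
Frida is living and takes 5/288.

Brynja 5/288; Eirik 5/72; Frida 5/288; Gudrun 3/8; Hakon 5/72; Jorunn 5/72; Liv 5/288; Magnus 5/72; Oskar 5/72; Sindre 5/288; Solveig 5/72; Vidar 5/72; Ylva 5/72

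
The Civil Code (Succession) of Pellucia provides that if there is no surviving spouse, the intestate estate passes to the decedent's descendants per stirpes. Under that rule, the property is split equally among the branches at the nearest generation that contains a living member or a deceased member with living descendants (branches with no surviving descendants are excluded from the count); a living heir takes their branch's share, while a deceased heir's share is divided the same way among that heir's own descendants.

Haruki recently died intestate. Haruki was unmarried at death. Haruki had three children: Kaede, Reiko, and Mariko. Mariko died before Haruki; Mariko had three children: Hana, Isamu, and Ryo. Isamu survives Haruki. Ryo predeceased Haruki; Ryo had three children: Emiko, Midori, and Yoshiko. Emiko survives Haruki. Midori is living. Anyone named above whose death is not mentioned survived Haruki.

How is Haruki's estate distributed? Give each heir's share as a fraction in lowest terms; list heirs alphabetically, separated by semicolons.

Emiko 1/27; Hana 1/9; Isamu 1/9; Kaede 1/3; Midori 1/27; Reiko 1/3; Yoshiko 1/27

There is no surviving spouse, so the entire estate passes to Haruki's descendants per stirpes.
The estate is divided into 3 equal shares of 1/3 among Kaede, Reiko, Mariko.
Kaede is living and takes 1/3.
Reiko is living and takes 1/3.
Mariko predeceased; the 1/3 allotted to Mariko's branch passes to Mariko's issue by representation.
The 1/3 is divided into 3 equal shares of 1/9 among Hana, Isamu, Ryo.
Hana is living and takes 1/9.
Isamu is living and takes 1/9.
Ryo predeceased; the 1/9 allotted to Ryo's branch passes to Ryo's issue by representation.
The 1/9 is divided into 3 equal shares of 1/27 among Emiko, Midori, Yoshiko.
Emiko is living and takes 1/27.
Midori is living and takes 1/27.
Yoshiko is living and takes 1/27.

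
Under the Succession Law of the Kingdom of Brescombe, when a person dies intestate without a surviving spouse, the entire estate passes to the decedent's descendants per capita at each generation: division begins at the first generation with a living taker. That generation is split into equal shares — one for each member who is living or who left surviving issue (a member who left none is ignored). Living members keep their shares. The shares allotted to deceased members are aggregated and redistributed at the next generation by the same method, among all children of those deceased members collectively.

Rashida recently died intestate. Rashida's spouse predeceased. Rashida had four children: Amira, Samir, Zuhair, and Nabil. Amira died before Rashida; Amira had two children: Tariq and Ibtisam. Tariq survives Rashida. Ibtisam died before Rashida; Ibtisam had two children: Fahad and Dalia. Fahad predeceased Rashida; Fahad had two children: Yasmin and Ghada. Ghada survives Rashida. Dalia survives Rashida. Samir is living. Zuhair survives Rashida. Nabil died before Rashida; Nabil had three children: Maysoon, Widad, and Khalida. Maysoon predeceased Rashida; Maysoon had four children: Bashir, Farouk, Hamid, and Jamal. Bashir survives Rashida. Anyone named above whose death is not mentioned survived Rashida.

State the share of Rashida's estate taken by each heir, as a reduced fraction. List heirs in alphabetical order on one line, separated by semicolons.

Bashir 1/30; Dalia 1/30; Farouk 1/30; Ghada 1/60; Hamid 1/30; Jamal 1/30; Khalida 1/10; Samir 1/4; Tariq 1/10; Widad 1/10; Yasmin 1/60; Zuhair 1/4

There is no surviving spouse, so the entire estate passes to Rashida's descendants per capita at each generation.
At generation 1 (Amira, Samir, Zuhair, Nabil) there are 4 shares of (1)/4 = 1/4 each.
Living: Samir and Zuhair — each takes 1/4.
Deceased: Amira and Nabil. Their combined 1/2 is pooled and carried to generation 2.
At generation 2 (Tariq, Ibtisam, Maysoon, Widad, Khalida) there are 5 shares of (1/2)/5 = 1/10 each.
Living: Tariq, Widad, and Khalida — each takes 1/10.
Deceased: Ibtisam and Maysoon. Their combined 1/5 is pooled and carried to generation 3.
At generation 3 (Fahad, Dalia, Bashir, Farouk, Hamid, Jamal) there are 6 shares of (1/5)/6 = 1/30 each.
Living: Dalia, Bashir, Farouk, Hamid, and Jamal — each takes 1/30.
Deceased: Fahad. That 1/30 share is carried to generation 4.
At generation 4 (Yasmin, Ghada) there are 2 shares of (1/30)/2 = 1/60 each.
Living: Yasmin and Ghada — each takes 1/60.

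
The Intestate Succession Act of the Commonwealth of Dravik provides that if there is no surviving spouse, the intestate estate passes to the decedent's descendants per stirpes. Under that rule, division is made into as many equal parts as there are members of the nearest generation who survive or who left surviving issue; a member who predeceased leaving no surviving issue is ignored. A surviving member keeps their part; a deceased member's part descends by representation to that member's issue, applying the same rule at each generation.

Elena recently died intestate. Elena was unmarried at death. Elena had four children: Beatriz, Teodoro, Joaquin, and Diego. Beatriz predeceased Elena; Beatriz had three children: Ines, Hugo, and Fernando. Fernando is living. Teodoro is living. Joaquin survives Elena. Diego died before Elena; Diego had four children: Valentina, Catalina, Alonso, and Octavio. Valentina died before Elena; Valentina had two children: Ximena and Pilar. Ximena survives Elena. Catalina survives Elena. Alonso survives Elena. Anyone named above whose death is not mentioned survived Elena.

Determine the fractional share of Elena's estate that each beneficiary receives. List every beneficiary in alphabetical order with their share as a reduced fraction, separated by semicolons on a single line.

Alonso 1/16; Catalina 1/16; Fernando 1/12; Hugo 1/12; Ines 1/12; Joaquin 1/4; Octavio 1/16; Pilar 1/32; Teodoro 1/4; Ximena 1/32

There is no surviving spouse, so the entire estate passes to Elena's descendants per stirpes.
The estate is divided into 4 equal shares of 1/4 among Beatriz, Teodoro, Joaquin, Diego.
Beatriz predeceased; the 1/4 allotted to Beatriz's branch passes to Beatriz's issue by representation.
The 1/4 is divided into 3 equal shares of 1/12 among Ines, Hugo, Fernando.
Ines is living and takes 1/12.
Hugo is living and takes 1/12.
Fernando is living and takes 1/12.
Teodoro is living and takes 1/4.
Joaquin is living and takes 1/4.
Diego predeceased; the 1/4 allotted to Diego's branch passes to Diego's issue by representation.
The 1/4 is divided into 4 equal shares of 1/16 among Valentina, Catalina, Alonso, Octavio.
Valentina predeceased; the 1/16 allotted to Valentina's branch passes to Valentina's issue by representation.
The 1/16 is divided into 2 equal shares of 1/32 among Ximena, Pilar.
Ximena is living and takes 1/32.
Pilar is living and takes 1/32.
Catalina is living and takes 1/16.
Alonso is living and takes 1/16.
Octavio is living and takes 1/16.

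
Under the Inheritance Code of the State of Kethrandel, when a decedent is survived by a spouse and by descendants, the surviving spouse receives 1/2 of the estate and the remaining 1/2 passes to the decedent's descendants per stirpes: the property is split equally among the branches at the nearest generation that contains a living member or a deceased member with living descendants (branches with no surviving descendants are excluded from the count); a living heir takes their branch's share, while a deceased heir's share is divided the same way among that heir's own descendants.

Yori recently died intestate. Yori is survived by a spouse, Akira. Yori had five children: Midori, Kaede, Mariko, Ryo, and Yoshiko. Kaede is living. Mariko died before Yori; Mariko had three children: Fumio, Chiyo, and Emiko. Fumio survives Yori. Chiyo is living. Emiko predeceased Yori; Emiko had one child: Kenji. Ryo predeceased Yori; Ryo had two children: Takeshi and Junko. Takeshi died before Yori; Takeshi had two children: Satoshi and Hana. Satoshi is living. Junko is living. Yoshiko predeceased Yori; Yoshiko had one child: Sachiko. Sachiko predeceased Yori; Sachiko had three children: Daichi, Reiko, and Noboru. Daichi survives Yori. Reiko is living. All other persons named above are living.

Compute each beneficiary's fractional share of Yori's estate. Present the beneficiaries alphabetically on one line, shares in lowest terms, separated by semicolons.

Akira 1/2; Chiyo 1/30; Daichi 1/30; Fumio 1/30; Hana 1/40; Junko 1/20; Kaede 1/10; Kenji 1/30; Midori 1/10; Noboru 1/30; Reiko 1/30; Satoshi 1/40

Akira, as surviving spouse, takes 1/2.
The remaining 1/2 passes to Yori's descendants per stirpes.
The 1/2 is divided into 5 equal shares of 1/10 among Midori, Kaede, Mariko, Ryo, Yoshiko.
Midori is living and takes 1/10.
Kaede is living and takes 1/10.
Mariko predeceased; the 1/10 allotted to Mariko's branch passes to Mariko's issue by representation.
The 1/10 is divided into 3 equal shares of 1/30 among Fumio, Chiyo, Emiko.
Fumio is living and takes 1/30.
Chiyo is living and takes 1/30.
Emiko predeceased; the 1/30 allotted to Emiko's branch passes to Emiko's issue by representation.
Kenji is the sole taker at this level and receives the full 1/30.
Ryo predeceased; the 1/10 allotted to Ryo's branch passes to Ryo's issue by representation.
The 1/10 is divided into 2 equal shares of 1/20 among Takeshi, Junko.
Takeshi predeceased; the 1/20 allotted to Takeshi's branch passes to Takeshi's issue by representation.
The 1/20 is divided into 2 equal shares of 1/40 among Satoshi, Hana.
Satoshi is living and takes 1/40.
Hana is living and takes 1/40.
Junko is living and takes 1/20.
Yoshiko predeceased; the 1/10 allotted to Yoshiko's branch passes to Yoshiko's issue by representation.
Sachiko's line is the sole branch at this level, so the full 1/10 passes to Sachiko's issue by representation.
The 1/10 is divided into 3 equal shares of 1/30 among Daichi, Reiko, Noboru.
Daichi is living and takes 1/30.
Reiko is living and takes 1/30.
Noboru is living and takes 1/30.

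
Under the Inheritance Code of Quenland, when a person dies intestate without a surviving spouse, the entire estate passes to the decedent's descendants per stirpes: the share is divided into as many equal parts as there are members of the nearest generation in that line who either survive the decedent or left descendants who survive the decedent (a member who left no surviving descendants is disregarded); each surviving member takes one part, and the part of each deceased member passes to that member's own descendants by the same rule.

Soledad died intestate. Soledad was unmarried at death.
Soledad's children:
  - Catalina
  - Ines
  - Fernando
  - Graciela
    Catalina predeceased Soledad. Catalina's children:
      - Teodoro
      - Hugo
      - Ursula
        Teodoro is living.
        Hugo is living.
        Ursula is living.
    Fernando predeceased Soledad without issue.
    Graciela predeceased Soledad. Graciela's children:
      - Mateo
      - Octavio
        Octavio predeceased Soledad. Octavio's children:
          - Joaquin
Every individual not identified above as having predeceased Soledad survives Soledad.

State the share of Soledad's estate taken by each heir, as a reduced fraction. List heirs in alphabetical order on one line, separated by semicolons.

Hugo 1/9; Ines 1/3; Joaquin 1/6; Mateo 1/6; Teodoro 1/9; Ursula 1/9

There is no surviving spouse, so the entire estate passes to Soledad's descendants per stirpes.
Fernando left no surviving issue, so that branch lapses and is disregarded.
The estate is divided into 3 equal shares of 1/3 among Catalina, Ines, Graciela.
Catalina predeceased; the 1/3 allotted to Catalina's branch passes to Catalina's issue by representation.
The 1/3 is divided into 3 equal shares of 1/9 among Teodoro, Hugo, Ursula.
Teodoro is living and takes 1/9.
Hugo is living and takes 1/9.
Ursula is living and takes 1/9.
Ines is living and takes 1/3.
Graciela predeceased; the 1/3 allotted to Graciela's branch passes to Graciela's issue by representation.
The 1/3 is divided into 2 equal shares of 1/6 among Mateo, Octavio.
Mateo is living and takes 1/6.
Octavio predeceased; the 1/6 allotted to Octavio's branch passes to Octavio's issue by representation.
Joaquin is the sole taker at this level and receives the full 1/6.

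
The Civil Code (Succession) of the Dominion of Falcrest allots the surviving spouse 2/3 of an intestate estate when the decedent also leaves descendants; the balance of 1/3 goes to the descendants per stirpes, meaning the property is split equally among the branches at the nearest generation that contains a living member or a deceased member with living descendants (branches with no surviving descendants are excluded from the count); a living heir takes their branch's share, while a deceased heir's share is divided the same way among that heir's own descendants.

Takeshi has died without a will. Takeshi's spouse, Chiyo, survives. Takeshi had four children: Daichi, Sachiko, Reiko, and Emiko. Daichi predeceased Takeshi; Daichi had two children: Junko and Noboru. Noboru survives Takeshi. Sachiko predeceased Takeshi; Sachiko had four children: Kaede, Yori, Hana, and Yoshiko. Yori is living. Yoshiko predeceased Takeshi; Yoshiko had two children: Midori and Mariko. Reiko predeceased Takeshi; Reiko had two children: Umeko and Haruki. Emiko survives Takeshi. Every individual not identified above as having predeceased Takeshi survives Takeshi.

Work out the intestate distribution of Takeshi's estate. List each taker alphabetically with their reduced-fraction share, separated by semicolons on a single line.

Chiyo, as surviving spouse, takes 2/3.
The remaining 1/3 passes to Takeshi's descendants per stirpes.
The 1/3 is divided into 4 equal shares of 1/12 among Daichi, Sachiko, Reiko, Emiko.
Daichi predeceased; the 1/12 allotted to Daichi's branch passes to Daichi's issue by representation.
The 1/12 is divided into 2 equal shares of 1/24 among Junko, Noboru.
Junko is living and takes 1/24.
Noboru is living and takes 1/24.
Sachiko predeceased; the 1/12 allotted to Sachiko's branch passes to Sachiko's issue by representation.
The 1/12 is divided into 4 equal shares of 1/48 among Kaede, Yori, Hana, Yoshiko.
Kaede is living and takes 1/48.
Yori is living and takes 1/48.
Hana is living and takes 1/48.
Yoshiko predeceased; the 1/48 allotted to Yoshiko's branch passes to Yoshiko's issue by representation.
The 1/48 is divided into 2 equal shares of 1/96 among Midori, Mariko.
Midori is living and takes 1/96.
Mariko is living and takes 1/96.
Reiko predeceased; the 1/12 allotted to Reiko's branch passes to Reiko's issue by representation.
The 1/12 is divided into 2 equal shares of 1/24 among Umeko, Haruki.
Umeko is living and takes 1/24.
Haruki is living and takes 1/24.
Emiko is living and takes 1/12.

Chiyo 2/3; Emiko 1/12; Hana 1/48; Haruki 1/24; Junko 1/24; Kaede 1/48; Mariko 1/96; Midori 1/96; Noboru 1/24; Umeko 1/24; Yori 1/48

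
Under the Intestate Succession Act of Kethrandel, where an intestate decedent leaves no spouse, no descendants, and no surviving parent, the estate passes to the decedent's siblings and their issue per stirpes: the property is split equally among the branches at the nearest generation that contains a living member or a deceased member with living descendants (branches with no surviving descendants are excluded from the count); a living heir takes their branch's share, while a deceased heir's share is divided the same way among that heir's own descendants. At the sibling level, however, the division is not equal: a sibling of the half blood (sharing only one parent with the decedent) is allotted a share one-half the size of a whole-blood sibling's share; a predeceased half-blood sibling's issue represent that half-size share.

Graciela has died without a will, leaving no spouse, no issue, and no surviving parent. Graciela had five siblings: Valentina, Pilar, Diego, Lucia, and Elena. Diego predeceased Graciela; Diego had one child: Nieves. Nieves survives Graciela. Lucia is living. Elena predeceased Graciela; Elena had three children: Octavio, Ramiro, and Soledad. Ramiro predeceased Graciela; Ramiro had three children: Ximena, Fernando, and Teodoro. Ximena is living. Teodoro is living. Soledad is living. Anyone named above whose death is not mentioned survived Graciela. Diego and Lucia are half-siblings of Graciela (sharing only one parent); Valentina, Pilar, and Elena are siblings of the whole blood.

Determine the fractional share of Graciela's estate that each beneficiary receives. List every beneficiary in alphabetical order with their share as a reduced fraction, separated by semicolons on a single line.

Fernando 1/36; Lucia 1/8; Nieves 1/8; Octavio 1/12; Pilar 1/4; Soledad 1/12; Teodoro 1/36; Valentina 1/4; Ximena 1/36

No spouse, descendants, or parent survives, so the estate passes to Graciela's siblings per stirpes.
Half-blood siblings count for one-half the weight of whole-blood siblings at the initial division.
Dividing 1 in proportion to weights (total weight 4): Valentina (weight 1) → 1/4; Pilar (weight 1) → 1/4; Diego (weight 1/2) → 1/8; Lucia (weight 1/2) → 1/8; Elena (weight 1) → 1/4.
Valentina is living and takes 1/4.
Pilar is living and takes 1/4.
Diego predeceased; the 1/8 allotted to Diego's branch passes to Diego's issue by representation.
Nieves is the sole taker at this level and receives the full 1/8.
Lucia is living and takes 1/8.
Elena predeceased; the 1/4 allotted to Elena's branch passes to Elena's issue by representation.
The 1/4 is divided into 3 equal shares of 1/12 among Octavio, Ramiro, Soledad.
Octavio is living and takes 1/12.
Ramiro predeceased; the 1/12 allotted to Ramiro's branch passes to Ramiro's issue by representation.
The 1/12 is divided into 3 equal shares of 1/36 among Ximena, Fernando, Teodoro.
Ximena is living and takes 1/36.
Fernando is living and takes 1/36.
Teodoro is living and takes 1/36.
Soledad is living and takes 1/12.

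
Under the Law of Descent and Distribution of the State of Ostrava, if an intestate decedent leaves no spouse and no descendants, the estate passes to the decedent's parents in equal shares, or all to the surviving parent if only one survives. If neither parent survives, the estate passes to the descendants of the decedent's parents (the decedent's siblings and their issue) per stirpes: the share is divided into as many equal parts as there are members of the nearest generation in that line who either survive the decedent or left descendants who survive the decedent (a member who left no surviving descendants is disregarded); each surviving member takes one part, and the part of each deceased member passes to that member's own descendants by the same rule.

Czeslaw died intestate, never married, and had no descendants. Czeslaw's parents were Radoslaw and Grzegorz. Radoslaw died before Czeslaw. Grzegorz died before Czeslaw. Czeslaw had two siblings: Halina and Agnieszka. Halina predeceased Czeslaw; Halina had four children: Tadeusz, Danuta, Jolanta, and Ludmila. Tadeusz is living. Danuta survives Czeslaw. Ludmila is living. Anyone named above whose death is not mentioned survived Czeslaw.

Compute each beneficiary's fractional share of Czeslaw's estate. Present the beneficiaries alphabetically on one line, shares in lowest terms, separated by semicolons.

Neither parent survives and there are no descendants, so the estate passes to Czeslaw's siblings and their issue per stirpes.
The estate is divided into 2 equal shares of 1/2 among Halina, Agnieszka.
Halina predeceased; the 1/2 allotted to Halina's branch passes to Halina's issue by representation.
The 1/2 is divided into 4 equal shares of 1/8 among Tadeusz, Danuta, Jolanta, Ludmila.
Tadeusz is living and takes 1/8.
Danuta is living and takes 1/8.
Jolanta is living and takes 1/8.
Ludmila is living and takes 1/8.
Agnieszka is living and takes 1/2.

Agnieszka 1/2; Danuta 1/8; Jolanta 1/8; Ludmila 1/8; Tadeusz 1/8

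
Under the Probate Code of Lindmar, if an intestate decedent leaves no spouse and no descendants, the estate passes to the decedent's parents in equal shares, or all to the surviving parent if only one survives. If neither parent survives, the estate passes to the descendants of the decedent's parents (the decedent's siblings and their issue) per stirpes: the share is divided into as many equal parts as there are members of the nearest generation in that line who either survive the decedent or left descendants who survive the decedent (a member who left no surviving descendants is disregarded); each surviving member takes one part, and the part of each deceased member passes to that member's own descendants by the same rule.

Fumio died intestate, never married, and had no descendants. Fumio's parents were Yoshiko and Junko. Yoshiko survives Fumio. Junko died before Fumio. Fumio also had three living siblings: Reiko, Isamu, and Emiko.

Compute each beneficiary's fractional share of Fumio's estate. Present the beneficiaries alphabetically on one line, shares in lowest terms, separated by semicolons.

Yoshiko 1

Only one parent, Yoshiko, survives, so Yoshiko takes the entire estate. The siblings take nothing because a surviving parent has priority.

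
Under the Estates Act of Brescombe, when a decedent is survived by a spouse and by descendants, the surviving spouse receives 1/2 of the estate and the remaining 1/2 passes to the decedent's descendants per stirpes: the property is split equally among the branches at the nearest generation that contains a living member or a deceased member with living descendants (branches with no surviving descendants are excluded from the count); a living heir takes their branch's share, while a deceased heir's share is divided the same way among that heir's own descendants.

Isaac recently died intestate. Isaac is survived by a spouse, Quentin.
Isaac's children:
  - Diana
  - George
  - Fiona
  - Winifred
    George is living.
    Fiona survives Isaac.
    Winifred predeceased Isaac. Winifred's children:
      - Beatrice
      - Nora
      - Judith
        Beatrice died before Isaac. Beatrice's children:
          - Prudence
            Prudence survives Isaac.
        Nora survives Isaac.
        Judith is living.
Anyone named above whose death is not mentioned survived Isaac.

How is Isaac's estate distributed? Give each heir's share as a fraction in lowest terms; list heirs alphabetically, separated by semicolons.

Diana 1/8; Fiona 1/8; George 1/8; Judith 1/24; Nora 1/24; Prudence 1/24; Quentin 1/2

Quentin, as surviving spouse, takes 1/2.
The remaining 1/2 passes to Isaac's descendants per stirpes.
The 1/2 is divided into 4 equal shares of 1/8 among Diana, George, Fiona, Winifred.
Diana is living and takes 1/8.
George is living and takes 1/8.
Fiona is living and takes 1/8.
Winifred predeceased; the 1/8 allotted to Winifred's branch passes to Winifred's issue by representation.
The 1/8 is divided into 3 equal shares of 1/24 among Beatrice, Nora, Judith.
Beatrice predeceased; the 1/24 allotted to Beatrice's branch passes to Beatrice's issue by representation.
Prudence is the sole taker at this level and receives the full 1/24.
Nora is living and takes 1/24.
Judith is living and takes 1/24.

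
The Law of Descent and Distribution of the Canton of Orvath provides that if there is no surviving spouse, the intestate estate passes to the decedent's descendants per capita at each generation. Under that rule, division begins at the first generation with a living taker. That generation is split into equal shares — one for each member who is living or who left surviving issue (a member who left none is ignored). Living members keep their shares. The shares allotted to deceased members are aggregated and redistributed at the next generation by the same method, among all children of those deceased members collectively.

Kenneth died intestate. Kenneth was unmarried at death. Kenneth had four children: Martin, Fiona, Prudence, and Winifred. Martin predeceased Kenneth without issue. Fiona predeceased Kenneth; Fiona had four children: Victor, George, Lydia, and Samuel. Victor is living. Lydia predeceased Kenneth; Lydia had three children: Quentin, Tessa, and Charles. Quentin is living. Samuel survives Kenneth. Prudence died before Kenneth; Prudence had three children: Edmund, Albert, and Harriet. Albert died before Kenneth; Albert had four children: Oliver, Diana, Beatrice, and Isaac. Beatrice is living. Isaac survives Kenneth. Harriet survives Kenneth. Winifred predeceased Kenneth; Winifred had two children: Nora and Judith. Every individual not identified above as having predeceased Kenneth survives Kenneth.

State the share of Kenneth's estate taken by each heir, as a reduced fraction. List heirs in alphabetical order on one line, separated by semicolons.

Beatrice 2/63; Charles 2/63; Diana 2/63; Edmund 1/9; George 1/9; Harriet 1/9; Isaac 2/63; Judith 1/9; Nora 1/9; Oliver 2/63; Quentin 2/63; Samuel 1/9; Tessa 2/63; Victor 1/9

There is no surviving spouse, so the entire estate passes to Kenneth's descendants per capita at each generation.
No one at generation 1 (Fiona, Prudence, Winifred) is living; moving to the next generation.
At generation 2 (Victor, George, Lydia, Samuel, Edmund, Albert, Harriet, Nora, Judith) there are 9 shares of (1)/9 = 1/9 each.
Living: Victor, George, Samuel, Edmund, Harriet, Nora, and Judith — each takes 1/9.
Deceased: Lydia and Albert. Their combined 2/9 is pooled and carried to generation 3.
At generation 3 (Quentin, Tessa, Charles, Oliver, Diana, Beatrice, Isaac) there are 7 shares of (2/9)/7 = 2/63 each.
Living: Quentin, Tessa, Charles, Oliver, Diana, Beatrice, and Isaac — each takes 2/63.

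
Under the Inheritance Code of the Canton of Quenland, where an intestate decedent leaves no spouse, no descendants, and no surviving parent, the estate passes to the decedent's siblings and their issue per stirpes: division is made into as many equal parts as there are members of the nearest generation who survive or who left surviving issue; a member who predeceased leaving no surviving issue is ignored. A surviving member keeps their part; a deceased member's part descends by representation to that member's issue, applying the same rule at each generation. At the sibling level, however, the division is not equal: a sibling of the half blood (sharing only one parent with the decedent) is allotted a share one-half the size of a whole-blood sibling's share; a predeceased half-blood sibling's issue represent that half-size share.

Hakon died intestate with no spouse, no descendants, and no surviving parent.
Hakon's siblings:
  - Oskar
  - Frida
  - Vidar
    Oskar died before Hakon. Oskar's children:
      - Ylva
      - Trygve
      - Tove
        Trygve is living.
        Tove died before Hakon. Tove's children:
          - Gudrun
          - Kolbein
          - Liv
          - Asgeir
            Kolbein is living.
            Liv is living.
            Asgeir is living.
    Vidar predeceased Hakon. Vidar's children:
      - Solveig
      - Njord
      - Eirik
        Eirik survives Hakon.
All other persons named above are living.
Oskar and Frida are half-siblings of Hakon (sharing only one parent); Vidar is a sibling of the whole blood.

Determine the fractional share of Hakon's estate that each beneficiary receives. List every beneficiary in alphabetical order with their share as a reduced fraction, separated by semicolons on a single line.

Asgeir 1/48; Eirik 1/6; Frida 1/4; Gudrun 1/48; Kolbein 1/48; Liv 1/48; Njord 1/6; Solveig 1/6; Trygve 1/12; Ylva 1/12

No spouse, descendants, or parent survives, so the estate passes to Hakon's siblings per stirpes.
Half-blood siblings count for one-half the weight of whole-blood siblings at the initial division.
Dividing 1 in proportion to weights (total weight 2): Oskar (weight 1/2) → 1/4; Frida (weight 1/2) → 1/4; Vidar (weight 1) → 1/2.
Oskar predeceased; the 1/4 allotted to Oskar's branch passes to Oskar's issue by representation.
The 1/4 is divided into 3 equal shares of 1/12 among Ylva, Trygve, Tove.
Ylva is living and takes 1/12.
Trygve is living and takes 1/12.
Tove predeceased; the 1/12 allotted to Tove's branch passes to Tove's issue by representation.
The 1/12 is divided into 4 equal shares of 1/48 among Gudrun, Kolbein, Liv, Asgeir.
Gudrun is living and takes 1/48.
Kolbein is living and takes 1/48.
Liv is living and takes 1/48.
Asgeir is living and takes 1/48.
Frida is living and takes 1/4.
Vidar predeceased; the 1/2 allotted to Vidar's branch passes to Vidar's issue by representation.
The 1/2 is divided into 3 equal shares of 1/6 among Solveig, Njord, Eirik.
Solveig is living and takes 1/6.
Njord is living and takes 1/6.
Eirik is living and takes 1/6.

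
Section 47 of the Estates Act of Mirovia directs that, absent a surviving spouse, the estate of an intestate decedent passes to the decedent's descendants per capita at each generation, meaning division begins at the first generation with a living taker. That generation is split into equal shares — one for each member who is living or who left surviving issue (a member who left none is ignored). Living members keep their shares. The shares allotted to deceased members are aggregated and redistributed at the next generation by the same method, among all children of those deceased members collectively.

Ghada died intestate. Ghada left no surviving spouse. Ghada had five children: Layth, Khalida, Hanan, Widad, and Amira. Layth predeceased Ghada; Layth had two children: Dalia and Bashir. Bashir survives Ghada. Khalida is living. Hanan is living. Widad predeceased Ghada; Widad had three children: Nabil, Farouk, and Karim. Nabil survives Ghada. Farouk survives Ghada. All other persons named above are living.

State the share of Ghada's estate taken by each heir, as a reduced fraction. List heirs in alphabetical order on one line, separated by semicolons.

Amira 1/5; Bashir 2/25; Dalia 2/25; Farouk 2/25; Hanan 1/5; Karim 2/25; Khalida 1/5; Nabil 2/25

There is no surviving spouse, so the entire estate passes to Ghada's descendants per capita at each generation.
At generation 1 (Layth, Khalida, Hanan, Widad, Amira) there are 5 shares of (1)/5 = 1/5 each.
Living: Khalida, Hanan, and Amira — each takes 1/5.
Deceased: Layth and Widad. Their combined 2/5 is pooled and carried to generation 2.
At generation 2 (Dalia, Bashir, Nabil, Farouk, Karim) there are 5 shares of (2/5)/5 = 2/25 each.
Living: Dalia, Bashir, Nabil, Farouk, and Karim — each takes 2/25.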